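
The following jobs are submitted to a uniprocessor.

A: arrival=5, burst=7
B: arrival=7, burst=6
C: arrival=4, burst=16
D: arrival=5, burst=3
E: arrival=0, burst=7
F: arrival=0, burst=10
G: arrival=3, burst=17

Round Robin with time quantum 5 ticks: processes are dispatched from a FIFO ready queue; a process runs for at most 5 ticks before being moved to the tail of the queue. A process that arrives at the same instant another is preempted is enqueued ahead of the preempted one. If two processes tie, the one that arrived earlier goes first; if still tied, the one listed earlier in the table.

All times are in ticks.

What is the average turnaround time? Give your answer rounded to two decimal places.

Timeline: | E 0-5 | F 5-10 | G 10-15 | C 15-20 | A 20-25 | D 25-28 | E 28-30 | B 30-35 | F 35-40 | G 40-45 | C 45-50 | A 50-52 | B 52-53 | G 53-58 | C 58-63 | G 63-65 | C 65-66 |
Completion: A=52  B=53  C=66  D=28  E=30  F=40  G=65
Turnaround times: A=47, B=46, C=62, D=23, E=30, F=40, G=62
Average turnaround = (47+46+62+23+30+40+62) / 7 = 310/7 = 44.29

44.29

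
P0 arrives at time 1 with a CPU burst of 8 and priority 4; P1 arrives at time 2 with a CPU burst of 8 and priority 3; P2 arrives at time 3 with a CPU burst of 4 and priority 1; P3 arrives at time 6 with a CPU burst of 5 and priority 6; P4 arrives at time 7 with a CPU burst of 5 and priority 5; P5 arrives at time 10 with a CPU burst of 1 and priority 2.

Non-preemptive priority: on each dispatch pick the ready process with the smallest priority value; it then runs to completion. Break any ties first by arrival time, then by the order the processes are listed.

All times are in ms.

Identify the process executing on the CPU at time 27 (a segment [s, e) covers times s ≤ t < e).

P3

Timeline: | idle 0-1 | P0 1-9 | P2 9-13 | P5 13-14 | P1 14-22 | P4 22-27 | P3 27-32 |
Completion: P0=9  P1=22  P2=13  P3=32  P4=27  P5=14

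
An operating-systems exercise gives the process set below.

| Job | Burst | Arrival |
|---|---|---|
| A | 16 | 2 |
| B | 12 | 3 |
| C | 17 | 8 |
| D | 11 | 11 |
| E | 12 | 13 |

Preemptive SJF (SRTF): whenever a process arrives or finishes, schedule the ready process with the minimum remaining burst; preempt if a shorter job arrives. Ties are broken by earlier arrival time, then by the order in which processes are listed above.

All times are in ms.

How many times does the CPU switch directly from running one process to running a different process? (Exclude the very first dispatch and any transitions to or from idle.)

5

Schedule: | idle 0-2 | A 2-3 | B 3-15 | D 15-26 | E 26-38 | A 38-53 | C 53-70 |
Completion: A=53  B=15  C=70  D=26  E=38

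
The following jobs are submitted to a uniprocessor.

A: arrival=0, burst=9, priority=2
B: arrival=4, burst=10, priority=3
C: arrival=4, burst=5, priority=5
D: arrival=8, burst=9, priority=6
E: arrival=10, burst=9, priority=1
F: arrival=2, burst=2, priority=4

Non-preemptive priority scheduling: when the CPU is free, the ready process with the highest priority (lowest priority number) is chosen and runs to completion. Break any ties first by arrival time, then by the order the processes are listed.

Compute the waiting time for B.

Timeline: | A 0-9 | B 9-19 | E 19-28 | F 28-30 | C 30-35 | D 35-44 |
Completion: A=9  B=19  C=35  D=44  E=28  F=30
Turnaround (C−A): A=9  B=15  C=31  D=36  E=18  F=28
Waiting(B) = turnaround − burst = 15 − 10 = 5

5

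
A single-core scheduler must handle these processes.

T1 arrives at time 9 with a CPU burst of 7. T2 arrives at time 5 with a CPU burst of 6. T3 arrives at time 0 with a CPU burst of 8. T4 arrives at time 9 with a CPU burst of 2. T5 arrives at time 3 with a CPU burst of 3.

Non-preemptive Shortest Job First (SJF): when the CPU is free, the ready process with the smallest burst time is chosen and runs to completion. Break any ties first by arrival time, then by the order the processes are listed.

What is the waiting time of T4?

2

Gantt: | T3 0-8 | T5 8-11 | T4 11-13 | T2 13-19 | T1 19-26 |
Completion: T1=26  T2=19  T3=8  T4=13  T5=11
Turnaround (C−A): T1=17  T2=14  T3=8  T4=4  T5=8
Waiting(T4) = turnaround − burst = 4 − 2 = 2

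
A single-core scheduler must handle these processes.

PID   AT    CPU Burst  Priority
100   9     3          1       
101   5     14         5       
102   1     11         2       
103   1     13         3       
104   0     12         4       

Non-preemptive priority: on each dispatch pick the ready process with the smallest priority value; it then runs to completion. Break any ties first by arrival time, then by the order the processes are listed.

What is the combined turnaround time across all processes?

129

Gantt: | 104 0-12 | 100 12-15 | 102 15-26 | 103 26-39 | 101 39-53 |
Completion: 100=15  101=53  102=26  103=39  104=12
Turnaround (C−A): 100=6  101=48  102=25  103=38  104=12
Turnaround = completion − arrival: 100=6, 101=48, 102=25, 103=38, 104=12
Total turnaround = 6 + 48 + 25 + 38 + 12 = 129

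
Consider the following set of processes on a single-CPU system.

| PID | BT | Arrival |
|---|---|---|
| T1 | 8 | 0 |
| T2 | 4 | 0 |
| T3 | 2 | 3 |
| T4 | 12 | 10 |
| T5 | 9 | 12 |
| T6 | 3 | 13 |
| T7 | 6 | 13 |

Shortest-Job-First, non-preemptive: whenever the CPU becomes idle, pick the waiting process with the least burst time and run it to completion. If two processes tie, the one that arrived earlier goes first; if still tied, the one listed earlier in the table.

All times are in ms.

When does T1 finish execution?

Timeline: | T2 0-4 | T3 4-6 | T1 6-14 | T6 14-17 | T7 17-23 | T5 23-32 | T4 32-44 |
Completion: T1=14  T2=4  T3=6  T4=44  T5=32  T6=17  T7=23
Turnaround (C−A): T1=14  T2=4  T3=3  T4=34  T5=20  T6=4  T7=10

14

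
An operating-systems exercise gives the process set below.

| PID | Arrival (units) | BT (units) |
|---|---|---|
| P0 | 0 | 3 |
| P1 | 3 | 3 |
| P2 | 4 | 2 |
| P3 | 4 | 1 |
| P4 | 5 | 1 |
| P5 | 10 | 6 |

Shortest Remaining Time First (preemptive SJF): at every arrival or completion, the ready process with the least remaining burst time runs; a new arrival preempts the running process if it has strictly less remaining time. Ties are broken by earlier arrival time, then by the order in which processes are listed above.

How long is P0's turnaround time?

Schedule: | P0 0-3 | P1 3-4 | P3 4-5 | P4 5-6 | P1 6-8 | P2 8-10 | P5 10-16 |
Completion: P0=3  P1=8  P2=10  P3=5  P4=6  P5=16
Turnaround(P0) = completion − arrival = 3 − 0 = 3

3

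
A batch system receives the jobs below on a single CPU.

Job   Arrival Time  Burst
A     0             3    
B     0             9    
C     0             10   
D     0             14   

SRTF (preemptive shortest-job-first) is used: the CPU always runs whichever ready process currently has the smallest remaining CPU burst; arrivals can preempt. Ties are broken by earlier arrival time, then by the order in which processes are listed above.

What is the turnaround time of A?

3

Timeline: | A 0-3 | B 3-12 | C 12-22 | D 22-36 |
Completion: A=3  B=12  C=22  D=36
Turnaround(A) = completion − arrival = 3 − 0 = 3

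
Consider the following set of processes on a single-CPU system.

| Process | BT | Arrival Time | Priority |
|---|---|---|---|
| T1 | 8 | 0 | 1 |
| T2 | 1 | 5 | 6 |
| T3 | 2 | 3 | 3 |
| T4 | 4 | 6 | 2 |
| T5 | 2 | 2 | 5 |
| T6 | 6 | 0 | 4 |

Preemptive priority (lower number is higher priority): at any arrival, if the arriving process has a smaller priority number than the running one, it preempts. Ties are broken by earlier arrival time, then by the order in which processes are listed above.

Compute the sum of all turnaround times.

Timeline: | T1 0-8 | T4 8-12 | T3 12-14 | T6 14-20 | T5 20-22 | T2 22-23 |
Completion: T1=8  T2=23  T3=14  T4=12  T5=22  T6=20
Turnaround = completion − arrival: T1=8, T2=18, T3=11, T4=6, T5=20, T6=20
Total turnaround = 8 + 18 + 11 + 6 + 20 + 20 = 83

83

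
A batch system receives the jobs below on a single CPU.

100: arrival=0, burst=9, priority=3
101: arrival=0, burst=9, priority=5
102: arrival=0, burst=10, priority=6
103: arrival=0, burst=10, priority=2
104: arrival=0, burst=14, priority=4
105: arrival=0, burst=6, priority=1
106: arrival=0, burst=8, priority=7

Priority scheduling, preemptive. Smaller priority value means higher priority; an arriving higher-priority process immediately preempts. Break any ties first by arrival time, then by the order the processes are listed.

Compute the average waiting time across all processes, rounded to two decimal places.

Schedule: | 105 0-6 | 103 6-16 | 100 16-25 | 104 25-39 | 101 39-48 | 102 48-58 | 106 58-66 |
Completion: 100=25  101=48  102=58  103=16  104=39  105=6  106=66
Waiting times: 100=16, 101=39, 102=48, 103=6, 104=25, 105=0, 106=58
Average waiting = (16+39+48+6+25+0+58) / 7 = 192/7 = 27.43

27.43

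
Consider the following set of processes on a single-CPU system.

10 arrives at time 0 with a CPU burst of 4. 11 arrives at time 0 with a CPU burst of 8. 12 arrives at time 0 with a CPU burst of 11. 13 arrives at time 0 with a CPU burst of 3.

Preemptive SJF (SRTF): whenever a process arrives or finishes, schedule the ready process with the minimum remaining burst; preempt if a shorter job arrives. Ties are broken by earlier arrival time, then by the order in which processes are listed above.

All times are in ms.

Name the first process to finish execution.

Schedule: | 13 0-3 | 10 3-7 | 11 7-15 | 12 15-26 |
Completion: 10=7  11=15  12=26  13=3
Turnaround (C−A): 10=7  11=15  12=26  13=3
Finish order: 13 → 10 → 11 → 12

13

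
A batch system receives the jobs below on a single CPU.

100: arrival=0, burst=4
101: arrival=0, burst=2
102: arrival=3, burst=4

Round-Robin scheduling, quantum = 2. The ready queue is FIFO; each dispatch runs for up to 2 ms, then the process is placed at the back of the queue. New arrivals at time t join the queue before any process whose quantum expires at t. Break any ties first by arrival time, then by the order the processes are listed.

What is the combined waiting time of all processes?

Gantt: | 100 0-2 | 101 2-4 | 100 4-6 | 102 6-10 |
Completion: 100=6  101=4  102=10
Waiting = turnaround − burst: 100=2, 101=2, 102=3
Total waiting = 2 + 2 + 3 = 7

7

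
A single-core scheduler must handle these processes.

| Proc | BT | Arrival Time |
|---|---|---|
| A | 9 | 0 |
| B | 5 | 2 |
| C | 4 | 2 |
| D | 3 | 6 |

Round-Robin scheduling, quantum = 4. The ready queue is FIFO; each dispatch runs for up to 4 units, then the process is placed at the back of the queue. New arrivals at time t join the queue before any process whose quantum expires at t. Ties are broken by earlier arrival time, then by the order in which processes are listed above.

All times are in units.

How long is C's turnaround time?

10

Schedule: | A 0-4 | B 4-8 | C 8-12 | A 12-16 | D 16-19 | B 19-20 | A 20-21 |
Completion: A=21  B=20  C=12  D=19
Turnaround(C) = completion − arrival = 12 − 2 = 10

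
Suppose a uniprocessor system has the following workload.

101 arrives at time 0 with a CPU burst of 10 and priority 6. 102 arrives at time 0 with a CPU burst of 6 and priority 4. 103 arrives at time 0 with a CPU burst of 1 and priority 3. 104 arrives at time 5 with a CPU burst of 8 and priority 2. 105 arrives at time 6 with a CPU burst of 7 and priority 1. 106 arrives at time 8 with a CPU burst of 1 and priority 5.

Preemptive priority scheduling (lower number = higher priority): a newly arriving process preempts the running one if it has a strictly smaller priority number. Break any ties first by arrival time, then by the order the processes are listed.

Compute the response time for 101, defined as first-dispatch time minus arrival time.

23

Timeline: | 103 0-1 | 102 1-5 | 104 5-6 | 105 6-13 | 104 13-20 | 102 20-22 | 106 22-23 | 101 23-33 |
Completion: 101=33  102=22  103=1  104=20  105=13  106=23
Response(101) = first start − arrival = 23 − 0 = 23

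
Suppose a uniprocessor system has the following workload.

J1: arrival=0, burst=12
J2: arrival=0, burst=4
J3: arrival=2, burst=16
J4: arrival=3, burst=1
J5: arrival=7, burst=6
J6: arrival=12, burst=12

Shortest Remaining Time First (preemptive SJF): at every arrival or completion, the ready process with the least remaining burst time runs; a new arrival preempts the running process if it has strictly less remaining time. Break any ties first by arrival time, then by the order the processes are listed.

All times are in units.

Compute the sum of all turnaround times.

107

Gantt: | J2 0-4 | J4 4-5 | J1 5-7 | J5 7-13 | J1 13-23 | J6 23-35 | J3 35-51 |
Completion: J1=23  J2=4  J3=51  J4=5  J5=13  J6=35
Turnaround = completion − arrival: J1=23, J2=4, J3=49, J4=2, J5=6, J6=23
Total turnaround = 23 + 4 + 49 + 2 + 6 + 23 = 107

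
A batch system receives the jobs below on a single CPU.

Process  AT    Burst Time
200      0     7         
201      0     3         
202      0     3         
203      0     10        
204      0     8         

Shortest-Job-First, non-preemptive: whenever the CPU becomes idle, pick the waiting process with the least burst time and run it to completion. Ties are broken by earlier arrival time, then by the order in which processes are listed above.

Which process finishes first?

Schedule: | 201 0-3 | 202 3-6 | 200 6-13 | 204 13-21 | 203 21-31 |
Completion: 200=13  201=3  202=6  203=31  204=21
Turnaround (C−A): 200=13  201=3  202=6  203=31  204=21
Finish order: 201 → 202 → 200 → 204 → 203

201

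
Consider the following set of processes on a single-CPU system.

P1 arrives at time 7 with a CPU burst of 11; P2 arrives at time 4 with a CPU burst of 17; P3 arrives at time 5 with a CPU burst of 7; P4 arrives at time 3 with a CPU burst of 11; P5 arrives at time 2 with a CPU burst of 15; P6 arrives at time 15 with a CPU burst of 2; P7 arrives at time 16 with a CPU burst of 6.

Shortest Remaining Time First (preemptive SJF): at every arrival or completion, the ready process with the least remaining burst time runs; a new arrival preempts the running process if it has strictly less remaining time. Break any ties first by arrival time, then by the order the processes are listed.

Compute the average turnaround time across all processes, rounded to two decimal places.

Schedule: | idle 0-2 | P5 2-3 | P4 3-5 | P3 5-12 | P4 12-15 | P6 15-17 | P4 17-23 | P7 23-29 | P1 29-40 | P5 40-54 | P2 54-71 |
Completion: P1=40  P2=71  P3=12  P4=23  P5=54  P6=17  P7=29
Turnaround (C−A): P1=33  P2=67  P3=7  P4=20  P5=52  P6=2  P7=13
Turnaround times: P1=33, P2=67, P3=7, P4=20, P5=52, P6=2, P7=13
Average turnaround = (33+67+7+20+52+2+13) / 7 = 194/7 = 27.71

27.71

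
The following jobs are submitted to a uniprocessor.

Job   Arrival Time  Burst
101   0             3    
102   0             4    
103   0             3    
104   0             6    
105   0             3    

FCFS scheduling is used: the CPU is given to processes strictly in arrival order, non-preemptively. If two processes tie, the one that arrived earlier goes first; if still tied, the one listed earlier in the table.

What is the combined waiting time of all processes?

36

Timeline: | 101 0-3 | 102 3-7 | 103 7-10 | 104 10-16 | 105 16-19 |
Completion: 101=3  102=7  103=10  104=16  105=19
Waiting = turnaround − burst: 101=0, 102=3, 103=7, 104=10, 105=16
Total waiting = 0 + 3 + 7 + 10 + 16 = 36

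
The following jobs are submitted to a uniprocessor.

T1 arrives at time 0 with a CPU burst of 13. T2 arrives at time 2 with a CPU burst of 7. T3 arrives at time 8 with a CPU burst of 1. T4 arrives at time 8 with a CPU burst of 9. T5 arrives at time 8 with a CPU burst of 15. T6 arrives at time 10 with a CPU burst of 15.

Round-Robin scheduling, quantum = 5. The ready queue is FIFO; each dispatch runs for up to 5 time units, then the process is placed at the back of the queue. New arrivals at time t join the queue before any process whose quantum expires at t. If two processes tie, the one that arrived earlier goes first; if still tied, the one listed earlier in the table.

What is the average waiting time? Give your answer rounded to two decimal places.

24.00

Timeline: | T1 0-5 | T2 5-10 | T1 10-15 | T3 15-16 | T4 16-21 | T5 21-26 | T6 26-31 | T2 31-33 | T1 33-36 | T4 36-40 | T5 40-45 | T6 45-50 | T5 50-55 | T6 55-60 |
Completion: T1=36  T2=33  T3=16  T4=40  T5=55  T6=60
Waiting times: T1=23, T2=24, T3=7, T4=23, T5=32, T6=35
Average waiting = (23+24+7+23+32+35) / 6 = 144/6 = 24.00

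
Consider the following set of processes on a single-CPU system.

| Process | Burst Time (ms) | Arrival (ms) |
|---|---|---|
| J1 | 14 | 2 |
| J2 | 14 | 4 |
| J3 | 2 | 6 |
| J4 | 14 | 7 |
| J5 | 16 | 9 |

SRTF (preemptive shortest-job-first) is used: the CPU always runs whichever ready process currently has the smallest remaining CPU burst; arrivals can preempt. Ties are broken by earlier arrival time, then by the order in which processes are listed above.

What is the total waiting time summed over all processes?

Schedule: | idle 0-2 | J1 2-6 | J3 6-8 | J1 8-18 | J2 18-32 | J4 32-46 | J5 46-62 |
Completion: J1=18  J2=32  J3=8  J4=46  J5=62
Turnaround (C−A): J1=16  J2=28  J3=2  J4=39  J5=53
Waiting = turnaround − burst: J1=2, J2=14, J3=0, J4=25, J5=37
Total waiting = 2 + 14 + 0 + 25 + 37 = 78

78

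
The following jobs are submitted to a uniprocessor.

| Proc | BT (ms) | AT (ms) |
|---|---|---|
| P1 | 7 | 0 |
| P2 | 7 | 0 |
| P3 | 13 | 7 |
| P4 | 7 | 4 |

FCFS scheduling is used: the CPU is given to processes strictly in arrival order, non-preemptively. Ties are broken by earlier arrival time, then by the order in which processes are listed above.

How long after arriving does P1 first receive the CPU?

0

Schedule: | P1 0-7 | P2 7-14 | P4 14-21 | P3 21-34 |
Completion: P1=7  P2=14  P3=34  P4=21
Response(P1) = first start − arrival = 0 − 0 = 0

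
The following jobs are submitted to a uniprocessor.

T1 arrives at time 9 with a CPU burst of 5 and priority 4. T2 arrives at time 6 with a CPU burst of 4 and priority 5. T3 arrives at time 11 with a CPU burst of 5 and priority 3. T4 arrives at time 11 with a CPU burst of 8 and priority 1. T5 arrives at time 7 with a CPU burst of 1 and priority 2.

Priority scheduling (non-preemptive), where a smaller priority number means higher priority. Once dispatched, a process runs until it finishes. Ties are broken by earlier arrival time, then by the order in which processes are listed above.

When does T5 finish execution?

11

Schedule: | idle 0-6 | T2 6-10 | T5 10-11 | T4 11-19 | T3 19-24 | T1 24-29 |
Completion: T1=29  T2=10  T3=24  T4=19  T5=11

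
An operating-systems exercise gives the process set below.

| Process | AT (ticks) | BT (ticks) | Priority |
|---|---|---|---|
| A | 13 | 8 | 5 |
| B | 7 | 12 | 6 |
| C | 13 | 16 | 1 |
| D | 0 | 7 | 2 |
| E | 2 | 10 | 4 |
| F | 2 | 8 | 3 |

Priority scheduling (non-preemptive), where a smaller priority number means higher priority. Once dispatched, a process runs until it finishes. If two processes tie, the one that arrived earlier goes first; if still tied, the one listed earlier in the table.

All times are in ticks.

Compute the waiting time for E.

Schedule: | D 0-7 | F 7-15 | C 15-31 | E 31-41 | A 41-49 | B 49-61 |
Completion: A=49  B=61  C=31  D=7  E=41  F=15
Turnaround (C−A): A=36  B=54  C=18  D=7  E=39  F=13
Waiting(E) = turnaround − burst = 39 − 10 = 29

29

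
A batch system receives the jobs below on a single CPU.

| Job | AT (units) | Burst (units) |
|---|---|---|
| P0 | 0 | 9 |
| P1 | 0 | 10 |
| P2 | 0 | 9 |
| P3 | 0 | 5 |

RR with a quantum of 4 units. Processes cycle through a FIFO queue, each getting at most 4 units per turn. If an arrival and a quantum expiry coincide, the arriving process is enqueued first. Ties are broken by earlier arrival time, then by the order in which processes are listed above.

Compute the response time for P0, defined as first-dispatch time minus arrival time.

Schedule: | P0 0-4 | P1 4-8 | P2 8-12 | P3 12-16 | P0 16-20 | P1 20-24 | P2 24-28 | P3 28-29 | P0 29-30 | P1 30-32 | P2 32-33 |
Completion: P0=30  P1=32  P2=33  P3=29
Turnaround (C−A): P0=30  P1=32  P2=33  P3=29
Response(P0) = first start − arrival = 0 − 0 = 0

0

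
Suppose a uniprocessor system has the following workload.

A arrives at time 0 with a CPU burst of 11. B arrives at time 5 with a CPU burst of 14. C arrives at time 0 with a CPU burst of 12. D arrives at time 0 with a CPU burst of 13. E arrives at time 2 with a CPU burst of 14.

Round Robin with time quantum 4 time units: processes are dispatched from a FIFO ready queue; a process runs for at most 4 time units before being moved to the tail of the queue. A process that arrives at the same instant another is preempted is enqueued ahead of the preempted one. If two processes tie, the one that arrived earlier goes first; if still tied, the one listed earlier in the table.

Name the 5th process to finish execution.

Timeline: | A 0-4 | C 4-8 | D 8-12 | E 12-16 | A 16-20 | B 20-24 | C 24-28 | D 28-32 | E 32-36 | A 36-39 | B 39-43 | C 43-47 | D 47-51 | E 51-55 | B 55-59 | D 59-60 | E 60-62 | B 62-64 |
Completion: A=39  B=64  C=47  D=60  E=62
Turnaround (C−A): A=39  B=59  C=47  D=60  E=60
Finish order: A → C → D → E → B

B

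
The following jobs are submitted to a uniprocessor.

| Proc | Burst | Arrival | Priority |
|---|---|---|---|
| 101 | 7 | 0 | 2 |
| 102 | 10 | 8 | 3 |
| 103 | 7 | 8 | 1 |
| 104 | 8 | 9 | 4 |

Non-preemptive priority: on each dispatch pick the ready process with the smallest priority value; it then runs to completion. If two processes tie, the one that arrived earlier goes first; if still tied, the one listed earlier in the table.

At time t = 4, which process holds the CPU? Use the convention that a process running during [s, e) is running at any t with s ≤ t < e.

101

Timeline: | 101 0-7 | idle 7-8 | 103 8-15 | 102 15-25 | 104 25-33 |
Completion: 101=7  102=25  103=15  104=33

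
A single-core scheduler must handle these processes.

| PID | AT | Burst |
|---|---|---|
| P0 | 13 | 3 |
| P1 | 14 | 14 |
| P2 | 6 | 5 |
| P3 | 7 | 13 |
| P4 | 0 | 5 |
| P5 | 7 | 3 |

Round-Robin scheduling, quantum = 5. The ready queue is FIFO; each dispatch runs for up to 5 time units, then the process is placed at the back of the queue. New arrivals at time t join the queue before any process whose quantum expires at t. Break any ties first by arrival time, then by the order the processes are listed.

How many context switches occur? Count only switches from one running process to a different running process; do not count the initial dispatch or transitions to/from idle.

Timeline: | P4 0-5 | idle 5-6 | P2 6-11 | P3 11-16 | P5 16-19 | P0 19-22 | P1 22-27 | P3 27-32 | P1 32-37 | P3 37-40 | P1 40-44 |
Completion: P0=22  P1=44  P2=11  P3=40  P4=5  P5=19

8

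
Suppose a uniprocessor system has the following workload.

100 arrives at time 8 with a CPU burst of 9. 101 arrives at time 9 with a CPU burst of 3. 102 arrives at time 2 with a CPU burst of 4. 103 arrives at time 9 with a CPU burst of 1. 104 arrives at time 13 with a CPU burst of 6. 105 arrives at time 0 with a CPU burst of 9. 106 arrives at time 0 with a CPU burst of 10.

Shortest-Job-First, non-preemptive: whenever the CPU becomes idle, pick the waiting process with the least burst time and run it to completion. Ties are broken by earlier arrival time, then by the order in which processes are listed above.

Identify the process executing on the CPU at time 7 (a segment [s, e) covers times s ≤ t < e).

105

Timeline: | 105 0-9 | 103 9-10 | 101 10-13 | 102 13-17 | 104 17-23 | 100 23-32 | 106 32-42 |
Completion: 100=32  101=13  102=17  103=10  104=23  105=9  106=42
Turnaround (C−A): 100=24  101=4  102=15  103=1  104=10  105=9  106=42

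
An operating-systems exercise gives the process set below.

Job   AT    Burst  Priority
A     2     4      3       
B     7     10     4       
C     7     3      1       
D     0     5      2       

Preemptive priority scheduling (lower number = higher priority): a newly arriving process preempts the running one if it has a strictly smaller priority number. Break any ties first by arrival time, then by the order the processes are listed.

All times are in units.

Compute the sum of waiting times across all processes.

11

Gantt: | D 0-5 | A 5-7 | C 7-10 | A 10-12 | B 12-22 |
Completion: A=12  B=22  C=10  D=5
Waiting = turnaround − burst: A=6, B=5, C=0, D=0
Total waiting = 6 + 5 + 0 + 0 = 11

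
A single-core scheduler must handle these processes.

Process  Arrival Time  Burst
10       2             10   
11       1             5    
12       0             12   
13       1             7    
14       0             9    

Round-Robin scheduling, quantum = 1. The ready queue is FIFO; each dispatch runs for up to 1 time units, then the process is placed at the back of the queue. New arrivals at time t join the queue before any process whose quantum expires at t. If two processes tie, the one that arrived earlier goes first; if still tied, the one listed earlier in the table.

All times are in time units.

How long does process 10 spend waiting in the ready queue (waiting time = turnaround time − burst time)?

Timeline: | 12 0-1 | 14 1-2 | 11 2-3 | 13 3-4 | 12 4-5 | 10 5-6 | 14 6-7 | 11 7-8 | 13 8-9 | 12 9-10 | 10 10-11 | 14 11-12 | 11 12-13 | 13 13-14 | 12 14-15 | 10 15-16 | 14 16-17 | 11 17-18 | 13 18-19 | 12 19-20 | 10 20-21 | 14 21-22 | 11 22-23 | 13 23-24 | 12 24-25 | 10 25-26 | 14 26-27 | 13 27-28 | 12 28-29 | 10 29-30 | 14 30-31 | 13 31-32 | 12 32-33 | 10 33-34 | 14 34-35 | 12 35-36 | 10 36-37 | 14 37-38 | 12 38-39 | 10 39-40 | 12 40-41 | 10 41-42 | 12 42-43 |
Completion: 10=42  11=23  12=43  13=32  14=38
Turnaround (C−A): 10=40  11=22  12=43  13=31  14=38
Waiting(10) = turnaround − burst = 40 − 10 = 30

30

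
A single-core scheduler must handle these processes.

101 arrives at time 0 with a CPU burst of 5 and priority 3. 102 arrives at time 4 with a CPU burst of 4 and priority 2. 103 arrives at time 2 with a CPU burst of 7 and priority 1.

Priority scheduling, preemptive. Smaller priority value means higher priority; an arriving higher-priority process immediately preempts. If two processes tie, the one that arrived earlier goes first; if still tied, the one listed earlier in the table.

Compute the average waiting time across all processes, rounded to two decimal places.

5.33

Gantt: | 101 0-2 | 103 2-9 | 102 9-13 | 101 13-16 |
Completion: 101=16  102=13  103=9
Turnaround (C−A): 101=16  102=9  103=7
Waiting times: 101=11, 102=5, 103=0
Average waiting = (11+5+0) / 3 = 16/3 = 5.33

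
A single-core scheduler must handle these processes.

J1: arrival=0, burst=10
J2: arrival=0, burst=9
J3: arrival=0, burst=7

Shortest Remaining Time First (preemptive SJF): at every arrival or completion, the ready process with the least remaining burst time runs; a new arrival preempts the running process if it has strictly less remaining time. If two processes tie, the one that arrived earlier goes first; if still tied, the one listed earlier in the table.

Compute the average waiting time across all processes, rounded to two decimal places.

7.67

Timeline: | J3 0-7 | J2 7-16 | J1 16-26 |
Completion: J1=26  J2=16  J3=7
Turnaround (C−A): J1=26  J2=16  J3=7
Waiting times: J1=16, J2=7, J3=0
Average waiting = (16+7+0) / 3 = 23/3 = 7.67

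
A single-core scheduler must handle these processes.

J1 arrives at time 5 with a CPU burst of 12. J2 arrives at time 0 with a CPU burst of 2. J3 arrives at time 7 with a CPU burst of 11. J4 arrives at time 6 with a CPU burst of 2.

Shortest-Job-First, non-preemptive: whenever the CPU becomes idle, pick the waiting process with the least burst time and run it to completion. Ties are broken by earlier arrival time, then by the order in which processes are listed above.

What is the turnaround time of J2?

2

Gantt: | J2 0-2 | idle 2-5 | J1 5-17 | J4 17-19 | J3 19-30 |
Completion: J1=17  J2=2  J3=30  J4=19
Turnaround (C−A): J1=12  J2=2  J3=23  J4=13
Turnaround(J2) = completion − arrival = 2 − 0 = 2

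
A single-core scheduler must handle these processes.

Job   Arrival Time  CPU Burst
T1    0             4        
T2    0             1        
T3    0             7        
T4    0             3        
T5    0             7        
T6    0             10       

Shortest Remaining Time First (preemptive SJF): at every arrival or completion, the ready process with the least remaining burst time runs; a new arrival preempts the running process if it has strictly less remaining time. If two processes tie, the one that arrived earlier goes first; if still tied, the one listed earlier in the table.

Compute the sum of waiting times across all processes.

50

Schedule: | T2 0-1 | T4 1-4 | T1 4-8 | T3 8-15 | T5 15-22 | T6 22-32 |
Completion: T1=8  T2=1  T3=15  T4=4  T5=22  T6=32
Waiting = turnaround − burst: T1=4, T2=0, T3=8, T4=1, T5=15, T6=22
Total waiting = 4 + 0 + 8 + 1 + 15 + 22 = 50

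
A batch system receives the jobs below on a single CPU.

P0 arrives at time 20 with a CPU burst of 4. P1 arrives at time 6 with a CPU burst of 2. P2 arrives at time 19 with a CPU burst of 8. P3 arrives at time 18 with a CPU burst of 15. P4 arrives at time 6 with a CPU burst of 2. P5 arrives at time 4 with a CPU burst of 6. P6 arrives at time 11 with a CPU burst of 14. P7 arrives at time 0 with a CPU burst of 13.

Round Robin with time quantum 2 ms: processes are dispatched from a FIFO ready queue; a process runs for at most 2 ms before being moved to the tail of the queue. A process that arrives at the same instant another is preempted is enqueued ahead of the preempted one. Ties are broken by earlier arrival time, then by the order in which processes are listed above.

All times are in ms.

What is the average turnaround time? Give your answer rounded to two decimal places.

Timeline: | P7 0-4 | P5 4-6 | P7 6-8 | P1 8-10 | P4 10-12 | P5 12-14 | P7 14-16 | P6 16-18 | P5 18-20 | P7 20-22 | P3 22-24 | P6 24-26 | P2 26-28 | P0 28-30 | P7 30-32 | P3 32-34 | P6 34-36 | P2 36-38 | P0 38-40 | P7 40-41 | P3 41-43 | P6 43-45 | P2 45-47 | P3 47-49 | P6 49-51 | P2 51-53 | P3 53-55 | P6 55-57 | P3 57-59 | P6 59-61 | P3 61-64 |
Completion: P0=40  P1=10  P2=53  P3=64  P4=12  P5=20  P6=61  P7=41
Turnaround (C−A): P0=20  P1=4  P2=34  P3=46  P4=6  P5=16  P6=50  P7=41
Turnaround times: P0=20, P1=4, P2=34, P3=46, P4=6, P5=16, P6=50, P7=41
Average turnaround = (20+4+34+46+6+16+50+41) / 8 = 217/8 = 27.13

27.13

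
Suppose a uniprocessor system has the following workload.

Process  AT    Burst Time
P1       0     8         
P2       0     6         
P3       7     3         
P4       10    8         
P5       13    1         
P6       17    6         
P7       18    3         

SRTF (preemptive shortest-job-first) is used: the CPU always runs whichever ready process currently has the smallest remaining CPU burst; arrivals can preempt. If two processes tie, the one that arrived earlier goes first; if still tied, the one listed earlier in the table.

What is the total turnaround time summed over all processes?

66

Gantt: | P2 0-6 | P1 6-7 | P3 7-10 | P1 10-13 | P5 13-14 | P1 14-18 | P7 18-21 | P6 21-27 | P4 27-35 |
Completion: P1=18  P2=6  P3=10  P4=35  P5=14  P6=27  P7=21
Turnaround (C−A): P1=18  P2=6  P3=3  P4=25  P5=1  P6=10  P7=3
Turnaround = completion − arrival: P1=18, P2=6, P3=3, P4=25, P5=1, P6=10, P7=3
Total turnaround = 18 + 6 + 3 + 25 + 1 + 10 + 3 = 66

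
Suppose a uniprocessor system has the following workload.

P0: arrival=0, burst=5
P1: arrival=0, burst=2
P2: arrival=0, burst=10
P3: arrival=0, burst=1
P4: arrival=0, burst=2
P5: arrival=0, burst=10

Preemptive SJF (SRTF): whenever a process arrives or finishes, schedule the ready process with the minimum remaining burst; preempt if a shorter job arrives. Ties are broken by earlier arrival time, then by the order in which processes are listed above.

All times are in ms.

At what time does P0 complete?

Gantt: | P3 0-1 | P1 1-3 | P4 3-5 | P0 5-10 | P2 10-20 | P5 20-30 |
Completion: P0=10  P1=3  P2=20  P3=1  P4=5  P5=30
Turnaround (C−A): P0=10  P1=3  P2=20  P3=1  P4=5  P5=30

10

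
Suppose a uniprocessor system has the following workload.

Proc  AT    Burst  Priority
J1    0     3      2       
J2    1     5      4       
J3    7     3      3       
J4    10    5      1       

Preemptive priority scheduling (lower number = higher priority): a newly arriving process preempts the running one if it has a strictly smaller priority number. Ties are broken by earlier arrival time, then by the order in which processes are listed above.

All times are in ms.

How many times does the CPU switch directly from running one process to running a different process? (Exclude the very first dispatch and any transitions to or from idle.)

4

Gantt: | J1 0-3 | J2 3-7 | J3 7-10 | J4 10-15 | J2 15-16 |
Completion: J1=3  J2=16  J3=10  J4=15
Turnaround (C−A): J1=3  J2=15  J3=3  J4=5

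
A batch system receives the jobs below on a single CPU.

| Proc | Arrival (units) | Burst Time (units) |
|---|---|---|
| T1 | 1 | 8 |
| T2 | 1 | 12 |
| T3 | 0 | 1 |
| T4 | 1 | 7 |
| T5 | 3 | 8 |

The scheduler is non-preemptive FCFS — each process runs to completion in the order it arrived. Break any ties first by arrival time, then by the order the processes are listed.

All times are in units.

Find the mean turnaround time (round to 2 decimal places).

Schedule: | T3 0-1 | T1 1-9 | T2 9-21 | T4 21-28 | T5 28-36 |
Completion: T1=9  T2=21  T3=1  T4=28  T5=36
Turnaround (C−A): T1=8  T2=20  T3=1  T4=27  T5=33
Turnaround times: T1=8, T2=20, T3=1, T4=27, T5=33
Average turnaround = (8+20+1+27+33) / 5 = 89/5 = 17.80

17.80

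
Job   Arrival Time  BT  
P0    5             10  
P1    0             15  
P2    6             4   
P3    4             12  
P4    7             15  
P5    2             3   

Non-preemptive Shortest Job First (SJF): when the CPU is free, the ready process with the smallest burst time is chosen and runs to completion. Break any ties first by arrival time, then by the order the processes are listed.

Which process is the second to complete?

Gantt: | P1 0-15 | P5 15-18 | P2 18-22 | P0 22-32 | P3 32-44 | P4 44-59 |
Completion: P0=32  P1=15  P2=22  P3=44  P4=59  P5=18
Finish order: P1 → P5 → P2 → P0 → P3 → P4

P5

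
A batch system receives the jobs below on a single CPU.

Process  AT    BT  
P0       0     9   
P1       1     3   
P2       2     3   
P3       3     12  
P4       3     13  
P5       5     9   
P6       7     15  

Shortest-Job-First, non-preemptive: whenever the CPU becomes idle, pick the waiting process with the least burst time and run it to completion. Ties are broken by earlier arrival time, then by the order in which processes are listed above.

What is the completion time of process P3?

Schedule: | P0 0-9 | P1 9-12 | P2 12-15 | P5 15-24 | P3 24-36 | P4 36-49 | P6 49-64 |
Completion: P0=9  P1=12  P2=15  P3=36  P4=49  P5=24  P6=64
Turnaround (C−A): P0=9  P1=11  P2=13  P3=33  P4=46  P5=19  P6=57

36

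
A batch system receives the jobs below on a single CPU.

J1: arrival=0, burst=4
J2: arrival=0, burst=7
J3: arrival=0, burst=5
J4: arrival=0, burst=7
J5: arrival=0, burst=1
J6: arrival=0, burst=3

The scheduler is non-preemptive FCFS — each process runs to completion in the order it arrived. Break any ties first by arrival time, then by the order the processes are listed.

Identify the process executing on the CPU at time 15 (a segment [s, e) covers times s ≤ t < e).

Gantt: | J1 0-4 | J2 4-11 | J3 11-16 | J4 16-23 | J5 23-24 | J6 24-27 |
Completion: J1=4  J2=11  J3=16  J4=23  J5=24  J6=27

J3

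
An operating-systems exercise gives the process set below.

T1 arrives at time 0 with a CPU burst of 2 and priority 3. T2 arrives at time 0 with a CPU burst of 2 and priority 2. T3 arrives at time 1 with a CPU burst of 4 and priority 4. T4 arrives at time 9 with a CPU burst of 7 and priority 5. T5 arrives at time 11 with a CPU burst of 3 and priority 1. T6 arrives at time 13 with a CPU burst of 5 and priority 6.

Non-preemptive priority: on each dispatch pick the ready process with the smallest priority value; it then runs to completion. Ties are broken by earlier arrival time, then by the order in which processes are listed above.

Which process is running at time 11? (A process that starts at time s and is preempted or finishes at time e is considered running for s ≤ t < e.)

Schedule: | T2 0-2 | T1 2-4 | T3 4-8 | idle 8-9 | T4 9-16 | T5 16-19 | T6 19-24 |
Completion: T1=4  T2=2  T3=8  T4=16  T5=19  T6=24
Turnaround (C−A): T1=4  T2=2  T3=7  T4=7  T5=8  T6=11

T4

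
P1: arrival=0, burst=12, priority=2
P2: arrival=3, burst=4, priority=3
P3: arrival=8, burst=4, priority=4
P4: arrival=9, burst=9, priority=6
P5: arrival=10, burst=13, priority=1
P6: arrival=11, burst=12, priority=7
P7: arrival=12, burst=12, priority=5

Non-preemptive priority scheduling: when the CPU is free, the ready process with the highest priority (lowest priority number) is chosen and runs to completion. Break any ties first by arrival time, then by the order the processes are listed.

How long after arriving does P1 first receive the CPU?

0

Gantt: | P1 0-12 | P5 12-25 | P2 25-29 | P3 29-33 | P7 33-45 | P4 45-54 | P6 54-66 |
Completion: P1=12  P2=29  P3=33  P4=54  P5=25  P6=66  P7=45
Response(P1) = first start − arrival = 0 − 0 = 0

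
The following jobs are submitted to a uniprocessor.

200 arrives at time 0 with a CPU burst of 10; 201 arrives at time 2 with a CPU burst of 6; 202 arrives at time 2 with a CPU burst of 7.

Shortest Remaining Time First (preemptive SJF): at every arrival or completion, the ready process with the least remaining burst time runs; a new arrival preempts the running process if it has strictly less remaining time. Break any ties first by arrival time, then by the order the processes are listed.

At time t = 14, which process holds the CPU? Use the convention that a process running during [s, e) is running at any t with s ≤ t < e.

202

Timeline: | 200 0-2 | 201 2-8 | 202 8-15 | 200 15-23 |
Completion: 200=23  201=8  202=15
Turnaround (C−A): 200=23  201=6  202=13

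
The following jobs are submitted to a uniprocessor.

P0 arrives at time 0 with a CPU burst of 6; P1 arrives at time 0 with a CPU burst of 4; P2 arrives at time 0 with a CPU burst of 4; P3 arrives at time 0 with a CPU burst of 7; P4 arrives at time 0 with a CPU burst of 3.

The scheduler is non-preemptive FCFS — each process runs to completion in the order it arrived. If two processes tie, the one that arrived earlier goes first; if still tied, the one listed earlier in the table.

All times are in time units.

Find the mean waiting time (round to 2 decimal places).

10.20

Timeline: | P0 0-6 | P1 6-10 | P2 10-14 | P3 14-21 | P4 21-24 |
Completion: P0=6  P1=10  P2=14  P3=21  P4=24
Waiting times: P0=0, P1=6, P2=10, P3=14, P4=21
Average waiting = (0+6+10+14+21) / 5 = 51/5 = 10.20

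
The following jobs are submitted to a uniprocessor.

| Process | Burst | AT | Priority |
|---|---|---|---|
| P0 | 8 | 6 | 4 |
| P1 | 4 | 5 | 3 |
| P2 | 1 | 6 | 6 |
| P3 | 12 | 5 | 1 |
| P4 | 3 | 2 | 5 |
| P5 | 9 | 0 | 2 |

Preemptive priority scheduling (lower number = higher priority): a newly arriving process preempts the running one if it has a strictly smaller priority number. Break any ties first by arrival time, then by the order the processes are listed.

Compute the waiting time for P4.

31

Gantt: | P5 0-5 | P3 5-17 | P5 17-21 | P1 21-25 | P0 25-33 | P4 33-36 | P2 36-37 |
Completion: P0=33  P1=25  P2=37  P3=17  P4=36  P5=21
Turnaround (C−A): P0=27  P1=20  P2=31  P3=12  P4=34  P5=21
Waiting(P4) = turnaround − burst = 34 − 3 = 31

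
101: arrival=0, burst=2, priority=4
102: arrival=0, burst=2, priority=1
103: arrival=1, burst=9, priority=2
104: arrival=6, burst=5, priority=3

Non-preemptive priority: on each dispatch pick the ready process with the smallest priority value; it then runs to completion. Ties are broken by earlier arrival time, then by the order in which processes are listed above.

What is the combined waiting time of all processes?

22

Timeline: | 102 0-2 | 103 2-11 | 104 11-16 | 101 16-18 |
Completion: 101=18  102=2  103=11  104=16
Waiting = turnaround − burst: 101=16, 102=0, 103=1, 104=5
Total waiting = 16 + 0 + 1 + 5 = 22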